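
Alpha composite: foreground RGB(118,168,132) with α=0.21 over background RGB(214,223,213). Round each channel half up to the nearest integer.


C = α×F + (1-α)×B, with 1-α = 0.79
R: 0.21×118 + 0.79×214 = 24.78 + 169.06 = 193.84 → 194
G: 0.21×168 + 0.79×223 = 35.28 + 176.17 = 211.45 → 211
B: 0.21×132 + 0.79×213 = 27.72 + 168.27 = 195.99 → 196
= RGB(194, 211, 196)


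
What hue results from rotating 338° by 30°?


New hue = (H + rotation) mod 360
New hue = (338 + 30) mod 360
= 368 mod 360
= 8°


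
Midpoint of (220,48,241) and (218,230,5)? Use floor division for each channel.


Midpoint: each channel = ⌊(C₁+C₂)/2⌋
R: ⌊(220+218)/2⌋ = 219
G: ⌊(48+230)/2⌋ = 139
B: ⌊(241+5)/2⌋ = 123
= RGB(219, 139, 123)


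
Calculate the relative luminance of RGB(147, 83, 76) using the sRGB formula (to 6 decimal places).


Linearize each channel (sRGB transfer function): c = v/255; c_lin = c/12.92 if c ≤ 0.04045, else ((c+0.055)/1.055)^2.4
  R: 147/255 ≈ 0.576471 > 0.04045 → ((0.576471+0.055)/1.055)^2.4 ≈ 0.291771
  G: 83/255 ≈ 0.325490 > 0.04045 → ((0.325490+0.055)/1.055)^2.4 ≈ 0.086500
  B: 76/255 ≈ 0.298039 > 0.04045 → ((0.298039+0.055)/1.055)^2.4 ≈ 0.072272
R_lin = 0.291771, G_lin = 0.086500, B_lin = 0.072272
L = 0.2126×R + 0.7152×G + 0.0722×B
L = 0.2126×0.291771 + 0.7152×0.086500 + 0.0722×0.072272
L ≈ 0.129114


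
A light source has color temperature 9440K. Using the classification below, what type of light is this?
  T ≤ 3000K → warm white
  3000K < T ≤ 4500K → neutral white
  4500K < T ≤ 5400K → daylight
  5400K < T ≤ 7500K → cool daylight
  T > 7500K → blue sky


Temperature: 9440K
9440K > 7500K → blue sky
Classification: blue sky


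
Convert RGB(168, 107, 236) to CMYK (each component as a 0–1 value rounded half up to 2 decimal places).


R'=168/255≈0.6588, G'=107/255≈0.4196, B'=236/255≈0.9255
K = 1 - max(R',G',B') = 1 - 236/255 = 19/255 = 0.07450… → 0.07
(1-R'-K)/(1-K) simplifies to (max-R)/max with max = 236:
C = (236-168)/236 = 68/236 = 0.28813… → 0.29
M = (236-107)/236 = 129/236 = 0.54661… → 0.55
Y = (236-236)/236 = 0/236 = 0 → 0.00
= CMYK(0.29, 0.55, 0.00, 0.07)


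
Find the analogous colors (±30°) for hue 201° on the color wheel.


Base hue: 201°
Left analog: (201 - 30) mod 360 = 171°
Right analog: (201 + 30) mod 360 = 231°
Analogous hues = 171° and 231°


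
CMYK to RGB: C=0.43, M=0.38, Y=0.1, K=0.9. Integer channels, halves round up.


R = 255 × (1-C) × (1-K) = 255 × 0.57 × 0.10 = 14.535 → 15
G = 255 × (1-M) × (1-K) = 255 × 0.62 × 0.10 = 15.81 → 16
B = 255 × (1-Y) × (1-K) = 255 × 0.90 × 0.10 = 22.95 → 23
= RGB(15, 16, 23)


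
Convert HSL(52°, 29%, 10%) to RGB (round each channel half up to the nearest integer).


H=52°, S=0.29, L=0.10
C = (1-|2L-1|)×S = (1-|-0.80|)×0.29 = 0.058
H' = H/60 = 52/60 ≈ 0.8667; X = C×(1-|H' mod 2 - 1|) ≈ 0.0503
m = L - C/2 = 0.10 - 0.029 = 0.071
Sector ⌊H'⌋ = 0 → (R',G',B') = (0.058, ≈0.0503, 0.0)
RGB = ((R'+m)×255, (G'+m)×255, (B'+m)×255) = (32.895, 30.923, 18.105)
Round half up → RGB(33, 31, 18)


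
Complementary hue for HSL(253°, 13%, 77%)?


Complement = opposite side of color wheel = hue + 180°
H' = (253 + 180) mod 360 = 73°
S and L unchanged.
= HSL(73°, 13%, 77%)


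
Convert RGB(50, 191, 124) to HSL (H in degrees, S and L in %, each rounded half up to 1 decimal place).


Normalize: R'=50/255≈0.1961, G'=191/255≈0.7490, B'=124/255≈0.4863
Max=191/255, Min=50/255, Δ=Max-Min=141/255
L = (Max+Min)/2 = (191+50)/510 = 241/510 = 0.47254… → L = 47.3%
L ≤ 0.5 → S = Δ/(Max+Min) = 141/(191+50) = 141/241 = 0.58506… → S = 58.5%
(the 1/255 factors cancel in S and H, so raw channel differences can be used)
Max is G' → H = 60 × ((B-R)/Δ + 2) = 60 × ((124-50)/141 + 2)
  74/141 + 2 = 0.5248… + 2 = 2.5248…
  H = 60 × 2.5248… = 151.489…° → H = 151.5°
= HSL(151.5°, 58.5%, 47.3%)


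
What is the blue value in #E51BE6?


Color: #E51BE6
R = E5 = 229
G = 1B = 27
B = E6 = 230
Blue = 230


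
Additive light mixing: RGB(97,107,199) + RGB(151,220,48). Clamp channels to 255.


Additive: each channel = min(255, C₁+C₂)
R: 97+151 = 248 → 248
G: 107+220 = 327 → 255
B: 199+48 = 247 → 247
= RGB(248, 255, 247)


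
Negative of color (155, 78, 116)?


Invert: (255-R, 255-G, 255-B)
R: 255-155 = 100
G: 255-78 = 177
B: 255-116 = 139
= RGB(100, 177, 139)


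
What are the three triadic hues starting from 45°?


Triadic: equally spaced at 120° intervals
H1 = 45°
H2 = (45 + 120) mod 360 = 165°
H3 = (45 + 240) mod 360 = 285°
Triadic = 45°, 165°, 285°


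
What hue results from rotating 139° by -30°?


New hue = (H + rotation) mod 360
New hue = (139 -30) mod 360
= 109 mod 360
= 109°


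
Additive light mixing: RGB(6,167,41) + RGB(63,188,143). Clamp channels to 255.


Additive: each channel = min(255, C₁+C₂)
R: 6+63 = 69 → 69
G: 167+188 = 355 → 255
B: 41+143 = 184 → 184
= RGB(69, 255, 184)


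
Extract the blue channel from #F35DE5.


Color: #F35DE5
R = F3 = 243
G = 5D = 93
B = E5 = 229
Blue = 229


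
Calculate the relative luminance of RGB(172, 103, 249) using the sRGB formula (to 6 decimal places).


Linearize each channel (sRGB transfer function): c = v/255; c_lin = c/12.92 if c ≤ 0.04045, else ((c+0.055)/1.055)^2.4
  R: 172/255 ≈ 0.674510 > 0.04045 → ((0.674510+0.055)/1.055)^2.4 ≈ 0.412543
  G: 103/255 ≈ 0.403922 > 0.04045 → ((0.403922+0.055)/1.055)^2.4 ≈ 0.135633
  B: 249/255 ≈ 0.976471 > 0.04045 → ((0.976471+0.055)/1.055)^2.4 ≈ 0.947307
R_lin = 0.412543, G_lin = 0.135633, B_lin = 0.947307
L = 0.2126×R + 0.7152×G + 0.0722×B
L = 0.2126×0.412543 + 0.7152×0.135633 + 0.0722×0.947307
L ≈ 0.253107


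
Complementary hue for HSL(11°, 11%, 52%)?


Complement = opposite side of color wheel = hue + 180°
H' = (11 + 180) mod 360 = 191°
S and L unchanged.
= HSL(191°, 11%, 52%)


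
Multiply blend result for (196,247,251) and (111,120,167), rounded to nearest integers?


Multiply: C = A×B/255, rounded to nearest integer
R: 196×111/255 = 21756/255 ≈ 85.318 → 85
G: 247×120/255 = 29640/255 ≈ 116.235 → 116
B: 251×167/255 = 41917/255 ≈ 164.380 → 164
= RGB(85, 116, 164)


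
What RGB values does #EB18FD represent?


EB → 235 (R)
18 → 24 (G)
FD → 253 (B)
= RGB(235, 24, 253)


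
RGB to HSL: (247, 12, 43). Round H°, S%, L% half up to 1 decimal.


Normalize: R'=247/255≈0.9686, G'=12/255≈0.0471, B'=43/255≈0.1686
Max=247/255, Min=12/255, Δ=Max-Min=235/255
L = (Max+Min)/2 = (247+12)/510 = 259/510 = 0.50784… → L = 50.8%
L > 0.5 → S = Δ/(2-Max-Min) = 235/(510-247-12) = 235/251 = 0.93625… → S = 93.6%
(the 1/255 factors cancel in S and H, so raw channel differences can be used)
Max is R' → H = 60 × (((G-B)/Δ) mod 6) = 60 × (((12-43)/235) mod 6)
  (-31)/235 = -0.1319…; negative, so add 6 → 5.8680…
  H = 60 × 5.8680… = 352.085…° → H = 352.1°
= HSL(352.1°, 93.6%, 50.8%)


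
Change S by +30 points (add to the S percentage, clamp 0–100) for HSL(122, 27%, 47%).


Original S = 27%
Adjustment = +30 percentage points
New S = 27 + (30) = 57
Clamp to [0, 100] → 57
= HSL(122°, 57%, 47%)


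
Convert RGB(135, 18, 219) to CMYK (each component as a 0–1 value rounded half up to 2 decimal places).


R'=135/255≈0.5294, G'=18/255≈0.0706, B'=219/255≈0.8588
K = 1 - max(R',G',B') = 1 - 219/255 = 36/255 = 0.14117… → 0.14
(1-R'-K)/(1-K) simplifies to (max-R)/max with max = 219:
C = (219-135)/219 = 84/219 = 0.38356… → 0.38
M = (219-18)/219 = 201/219 = 0.91780… → 0.92
Y = (219-219)/219 = 0/219 = 0 → 0.00
= CMYK(0.38, 0.92, 0.00, 0.14)


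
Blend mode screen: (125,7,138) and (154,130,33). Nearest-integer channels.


Screen: C = 255 - (255-A)×(255-B)/255, rounded to nearest integer
R: 255 - (255-125)×(255-154)/255 = 255 - 13130/255 ≈ 255 - 51.490 = 203.510 → 204
G: 255 - (255-7)×(255-130)/255 = 255 - 31000/255 ≈ 255 - 121.569 = 133.431 → 133
B: 255 - (255-138)×(255-33)/255 = 255 - 25974/255 ≈ 255 - 101.859 = 153.141 → 153
= RGB(204, 133, 153)


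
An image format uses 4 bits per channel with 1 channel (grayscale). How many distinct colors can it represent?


Total bits = 4 bits/channel × 1 channels = 4 bits
Distinct colors = 2^4
= 16 colors


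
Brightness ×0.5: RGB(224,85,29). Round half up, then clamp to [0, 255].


Multiply each channel by 0.5, round half up, clamp to [0, 255]
R: 224×0.5 = 112
G: 85×0.5 = 42.5 → round → 43
B: 29×0.5 = 14.5 → round → 15
= RGB(112, 43, 15)


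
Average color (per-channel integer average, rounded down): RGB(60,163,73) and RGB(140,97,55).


Midpoint: each channel = ⌊(C₁+C₂)/2⌋
R: ⌊(60+140)/2⌋ = 100
G: ⌊(163+97)/2⌋ = 130
B: ⌊(73+55)/2⌋ = 64
= RGB(100, 130, 64)


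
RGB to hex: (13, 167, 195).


R = 13 → 0D (hex)
G = 167 → A7 (hex)
B = 195 → C3 (hex)
Hex = #0DA7C3


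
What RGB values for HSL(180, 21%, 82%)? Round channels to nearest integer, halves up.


H=180°, S=0.21, L=0.82
C = (1-|2L-1|)×S = (1-|0.64|)×0.21 = 0.0756
H' = H/60 = 180/60 ≈ 3.0000; X = C×(1-|H' mod 2 - 1|) = 0.0756
m = L - C/2 = 0.82 - 0.0378 = 0.7822
Sector ⌊H'⌋ = 3 → (R',G',B') = (0.0, 0.0756, 0.0756)
RGB = ((R'+m)×255, (G'+m)×255, (B'+m)×255) = (199.461, 218.739, 218.739)
Round half up → RGB(199, 219, 219)


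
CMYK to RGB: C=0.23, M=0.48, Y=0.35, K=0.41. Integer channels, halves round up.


R = 255 × (1-C) × (1-K) = 255 × 0.77 × 0.59 = 115.8465 → 116
G = 255 × (1-M) × (1-K) = 255 × 0.52 × 0.59 = 78.234 → 78
B = 255 × (1-Y) × (1-K) = 255 × 0.65 × 0.59 = 97.7925 → 98
= RGB(116, 78, 98)


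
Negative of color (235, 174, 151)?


Invert: (255-R, 255-G, 255-B)
R: 255-235 = 20
G: 255-174 = 81
B: 255-151 = 104
= RGB(20, 81, 104)


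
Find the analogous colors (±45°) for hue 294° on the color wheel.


Base hue: 294°
Left analog: (294 - 45) mod 360 = 249°
Right analog: (294 + 45) mod 360 = 339°
Analogous hues = 249° and 339°


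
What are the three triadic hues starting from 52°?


Triadic: equally spaced at 120° intervals
H1 = 52°
H2 = (52 + 120) mod 360 = 172°
H3 = (52 + 240) mod 360 = 292°
Triadic = 52°, 172°, 292°


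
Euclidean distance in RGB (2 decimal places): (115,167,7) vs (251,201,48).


d = √[(R₁-R₂)² + (G₁-G₂)² + (B₁-B₂)²]
d = √[(115-251)² + (167-201)² + (7-48)²]
d = √[18496 + 1156 + 1681]
d = √21333
d ≈ 146.06


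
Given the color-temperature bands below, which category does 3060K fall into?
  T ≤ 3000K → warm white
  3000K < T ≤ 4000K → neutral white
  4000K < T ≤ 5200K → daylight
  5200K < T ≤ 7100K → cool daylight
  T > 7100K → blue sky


Temperature: 3060K
3000K < 3060K ≤ 4000K → neutral white
Classification: neutral white


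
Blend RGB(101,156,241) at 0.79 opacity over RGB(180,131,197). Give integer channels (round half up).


C = α×F + (1-α)×B, with 1-α = 0.21
R: 0.79×101 + 0.21×180 = 79.79 + 37.80 = 117.59 → 118
G: 0.79×156 + 0.21×131 = 123.24 + 27.51 = 150.75 → 151
B: 0.79×241 + 0.21×197 = 190.39 + 41.37 = 231.76 → 232
= RGB(118, 151, 232)


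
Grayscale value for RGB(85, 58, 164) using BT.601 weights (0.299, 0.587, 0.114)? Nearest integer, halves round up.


Gray = 0.299×R + 0.587×G + 0.114×B
Gray = 0.299×85 + 0.587×58 + 0.114×164
Gray = 25.415 + 34.046 + 18.696
Gray = 78.157 → round half up → 78
Gray = 78


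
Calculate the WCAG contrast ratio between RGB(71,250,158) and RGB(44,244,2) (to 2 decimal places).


Linearize each sRGB channel c=v/255: c/12.92 if c ≤ 0.04045 else ((c+0.055)/1.055)^2.4
L = 0.2126×R_lin + 0.7152×G_lin + 0.0722×B_lin
Color 1 (71,250,158):
  R=71: 71/255≈0.2784 > 0.04045 → ((0.2784+0.055)/1.055)^2.4 ≈ 0.06301
  G=250: 250/255≈0.9804 > 0.04045 → ((0.9804+0.055)/1.055)^2.4 ≈ 0.95597
  B=158: 158/255≈0.6196 > 0.04045 → ((0.6196+0.055)/1.055)^2.4 ≈ 0.34191
  L1 = 0.2126×0.06301 + 0.7152×0.95597 + 0.0722×0.34191 ≈ 0.72179
Color 2 (44,244,2):
  R=44: 44/255≈0.1725 > 0.04045 → ((0.1725+0.055)/1.055)^2.4 ≈ 0.02519
  G=244: 244/255≈0.9569 > 0.04045 → ((0.9569+0.055)/1.055)^2.4 ≈ 0.90466
  B=2: 2/255≈0.0078 ≤ 0.04045 → 0.0078/12.92 ≈ 0.00061
  L2 = 0.2126×0.02519 + 0.7152×0.90466 + 0.0722×0.00061 ≈ 0.65241
Lighter = 0.72179, Darker = 0.65241
Ratio = (L_lighter + 0.05) / (L_darker + 0.05)
Ratio = (0.72179 + 0.05) / (0.65241 + 0.05) = 0.77179 / 0.70241 ≈ 1.0988
Ratio ≈ 1.10:1


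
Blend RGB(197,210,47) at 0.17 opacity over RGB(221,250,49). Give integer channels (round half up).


C = α×F + (1-α)×B, with 1-α = 0.83
R: 0.17×197 + 0.83×221 = 33.49 + 183.43 = 216.92 → 217
G: 0.17×210 + 0.83×250 = 35.70 + 207.50 = 243.20 → 243
B: 0.17×47 + 0.83×49 = 7.99 + 40.67 = 48.66 → 49
= RGB(217, 243, 49)


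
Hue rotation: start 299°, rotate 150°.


New hue = (H + rotation) mod 360
New hue = (299 + 150) mod 360
= 449 mod 360
= 89°


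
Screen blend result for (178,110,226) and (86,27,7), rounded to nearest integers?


Screen: C = 255 - (255-A)×(255-B)/255, rounded to nearest integer
R: 255 - (255-178)×(255-86)/255 = 255 - 13013/255 ≈ 255 - 51.031 = 203.969 → 204
G: 255 - (255-110)×(255-27)/255 = 255 - 33060/255 ≈ 255 - 129.647 = 125.353 → 125
B: 255 - (255-226)×(255-7)/255 = 255 - 7192/255 ≈ 255 - 28.204 = 226.796 → 227
= RGB(204, 125, 227)


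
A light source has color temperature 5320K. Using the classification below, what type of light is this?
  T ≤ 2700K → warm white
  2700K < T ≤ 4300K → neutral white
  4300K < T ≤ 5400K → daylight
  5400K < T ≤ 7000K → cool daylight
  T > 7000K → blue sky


Temperature: 5320K
4300K < 5320K ≤ 5400K → daylight
Classification: daylight


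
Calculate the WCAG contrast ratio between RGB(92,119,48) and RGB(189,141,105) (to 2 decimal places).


Linearize each sRGB channel c=v/255: c/12.92 if c ≤ 0.04045 else ((c+0.055)/1.055)^2.4
L = 0.2126×R_lin + 0.7152×G_lin + 0.0722×B_lin
Color 1 (92,119,48):
  R=92: 92/255≈0.3608 > 0.04045 → ((0.3608+0.055)/1.055)^2.4 ≈ 0.10702
  G=119: 119/255≈0.4667 > 0.04045 → ((0.4667+0.055)/1.055)^2.4 ≈ 0.18447
  B=48: 48/255≈0.1882 > 0.04045 → ((0.1882+0.055)/1.055)^2.4 ≈ 0.02956
  L1 = 0.2126×0.10702 + 0.7152×0.18447 + 0.0722×0.02956 ≈ 0.15682
Color 2 (189,141,105):
  R=189: 189/255≈0.7412 > 0.04045 → ((0.7412+0.055)/1.055)^2.4 ≈ 0.50888
  G=141: 141/255≈0.5529 > 0.04045 → ((0.5529+0.055)/1.055)^2.4 ≈ 0.26636
  B=105: 105/255≈0.4118 > 0.04045 → ((0.4118+0.055)/1.055)^2.4 ≈ 0.14126
  L2 = 0.2126×0.50888 + 0.7152×0.26636 + 0.0722×0.14126 ≈ 0.30888
Lighter = 0.30888, Darker = 0.15682
Ratio = (L_lighter + 0.05) / (L_darker + 0.05)
Ratio = (0.30888 + 0.05) / (0.15682 + 0.05) = 0.35888 / 0.20682 ≈ 1.7352
Ratio ≈ 1.74:1


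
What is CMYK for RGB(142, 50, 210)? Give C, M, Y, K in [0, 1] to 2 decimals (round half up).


R'=142/255≈0.5569, G'=50/255≈0.1961, B'=210/255≈0.8235
K = 1 - max(R',G',B') = 1 - 210/255 = 45/255 = 0.17647… → 0.18
(1-R'-K)/(1-K) simplifies to (max-R)/max with max = 210:
C = (210-142)/210 = 68/210 = 0.32380… → 0.32
M = (210-50)/210 = 160/210 = 0.76190… → 0.76
Y = (210-210)/210 = 0/210 = 0 → 0.00
= CMYK(0.32, 0.76, 0.00, 0.18)


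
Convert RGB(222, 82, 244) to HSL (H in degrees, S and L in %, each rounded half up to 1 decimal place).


Normalize: R'=222/255≈0.8706, G'=82/255≈0.3216, B'=244/255≈0.9569
Max=244/255, Min=82/255, Δ=Max-Min=162/255
L = (Max+Min)/2 = (244+82)/510 = 326/510 = 0.63921… → L = 63.9%
L > 0.5 → S = Δ/(2-Max-Min) = 162/(510-244-82) = 162/184 = 0.88043… → S = 88.0%
(the 1/255 factors cancel in S and H, so raw channel differences can be used)
Max is B' → H = 60 × ((R-G)/Δ + 4) = 60 × ((222-82)/162 + 4)
  140/162 + 4 = 0.8641… + 4 = 4.8641…
  H = 60 × 4.8641… = 291.851…° → H = 291.9°
= HSL(291.9°, 88.0%, 63.9%)


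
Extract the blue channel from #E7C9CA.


Color: #E7C9CA
R = E7 = 231
G = C9 = 201
B = CA = 202
Blue = 202


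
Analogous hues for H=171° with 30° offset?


Base hue: 171°
Left analog: (171 - 30) mod 360 = 141°
Right analog: (171 + 30) mod 360 = 201°
Analogous hues = 141° and 201°


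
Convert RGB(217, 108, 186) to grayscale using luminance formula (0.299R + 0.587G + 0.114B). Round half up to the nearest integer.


Gray = 0.299×R + 0.587×G + 0.114×B
Gray = 0.299×217 + 0.587×108 + 0.114×186
Gray = 64.883 + 63.396 + 21.204
Gray = 149.483 → round half up → 149
Gray = 149


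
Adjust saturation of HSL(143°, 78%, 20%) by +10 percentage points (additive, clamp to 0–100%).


Original S = 78%
Adjustment = +10 percentage points
New S = 78 + (10) = 88
Clamp to [0, 100] → 88
= HSL(143°, 88%, 20%)


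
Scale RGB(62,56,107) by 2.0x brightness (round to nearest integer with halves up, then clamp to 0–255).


Multiply each channel by 2.0, round half up, clamp to [0, 255]
R: 62×2.0 = 124
G: 56×2.0 = 112
B: 107×2.0 = 214
= RGB(124, 112, 214)


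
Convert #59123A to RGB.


59 → 89 (R)
12 → 18 (G)
3A → 58 (B)
= RGB(89, 18, 58)


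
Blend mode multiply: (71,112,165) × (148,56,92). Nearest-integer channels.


Multiply: C = A×B/255, rounded to nearest integer
R: 71×148/255 = 10508/255 ≈ 41.208 → 41
G: 112×56/255 = 6272/255 ≈ 24.596 → 25
B: 165×92/255 = 15180/255 ≈ 59.529 → 60
= RGB(41, 25, 60)


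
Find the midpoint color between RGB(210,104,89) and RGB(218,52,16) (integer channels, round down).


Midpoint: each channel = ⌊(C₁+C₂)/2⌋
R: ⌊(210+218)/2⌋ = 214
G: ⌊(104+52)/2⌋ = 78
B: ⌊(89+16)/2⌋ = 52
= RGB(214, 78, 52)


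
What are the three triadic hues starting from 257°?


Triadic: equally spaced at 120° intervals
H1 = 257°
H2 = (257 + 120) mod 360 = 17°
H3 = (257 + 240) mod 360 = 137°
Triadic = 257°, 17°, 137°


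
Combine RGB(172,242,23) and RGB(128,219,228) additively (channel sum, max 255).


Additive: each channel = min(255, C₁+C₂)
R: 172+128 = 300 → 255
G: 242+219 = 461 → 255
B: 23+228 = 251 → 251
= RGB(255, 255, 251)


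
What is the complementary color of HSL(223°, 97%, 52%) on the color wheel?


Complement = opposite side of color wheel = hue + 180°
H' = (223 + 180) mod 360 = 43°
S and L unchanged.
= HSL(43°, 97%, 52%)


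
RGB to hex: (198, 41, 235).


R = 198 → C6 (hex)
G = 41 → 29 (hex)
B = 235 → EB (hex)
Hex = #C629EB


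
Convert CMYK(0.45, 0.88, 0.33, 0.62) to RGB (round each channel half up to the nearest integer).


R = 255 × (1-C) × (1-K) = 255 × 0.55 × 0.38 = 53.295 → 53
G = 255 × (1-M) × (1-K) = 255 × 0.12 × 0.38 = 11.628 → 12
B = 255 × (1-Y) × (1-K) = 255 × 0.67 × 0.38 = 64.923 → 65
= RGB(53, 12, 65)


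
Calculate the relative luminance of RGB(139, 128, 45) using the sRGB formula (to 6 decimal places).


Linearize each channel (sRGB transfer function): c = v/255; c_lin = c/12.92 if c ≤ 0.04045, else ((c+0.055)/1.055)^2.4
  R: 139/255 ≈ 0.545098 > 0.04045 → ((0.545098+0.055)/1.055)^2.4 ≈ 0.258183
  G: 128/255 ≈ 0.501961 > 0.04045 → ((0.501961+0.055)/1.055)^2.4 ≈ 0.215861
  B: 45/255 ≈ 0.176471 > 0.04045 → ((0.176471+0.055)/1.055)^2.4 ≈ 0.026241
R_lin = 0.258183, G_lin = 0.215861, B_lin = 0.026241
L = 0.2126×R + 0.7152×G + 0.0722×B
L = 0.2126×0.258183 + 0.7152×0.215861 + 0.0722×0.026241
L ≈ 0.211168


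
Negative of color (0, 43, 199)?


Invert: (255-R, 255-G, 255-B)
R: 255-0 = 255
G: 255-43 = 212
B: 255-199 = 56
= RGB(255, 212, 56)


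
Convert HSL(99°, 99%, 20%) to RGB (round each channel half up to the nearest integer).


H=99°, S=0.99, L=0.20
C = (1-|2L-1|)×S = (1-|-0.60|)×0.99 = 0.396
H' = H/60 = 99/60 ≈ 1.6500; X = C×(1-|H' mod 2 - 1|) = 0.1386
m = L - C/2 = 0.20 - 0.198 = 0.002
Sector ⌊H'⌋ = 1 → (R',G',B') = (0.1386, 0.396, 0.0)
RGB = ((R'+m)×255, (G'+m)×255, (B'+m)×255) = (35.853, 101.49, 0.51)
Round half up → RGB(36, 101, 1)


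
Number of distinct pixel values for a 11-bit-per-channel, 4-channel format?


Total bits = 11 bits/channel × 4 channels = 44 bits
Distinct pixel values = 2^44
= 17,592,186,044,416 pixel values


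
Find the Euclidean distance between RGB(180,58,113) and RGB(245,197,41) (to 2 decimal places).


d = √[(R₁-R₂)² + (G₁-G₂)² + (B₁-B₂)²]
d = √[(180-245)² + (58-197)² + (113-41)²]
d = √[4225 + 19321 + 5184]
d = √28730
d ≈ 169.50


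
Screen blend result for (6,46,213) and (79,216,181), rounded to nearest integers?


Screen: C = 255 - (255-A)×(255-B)/255, rounded to nearest integer
R: 255 - (255-6)×(255-79)/255 = 255 - 43824/255 ≈ 255 - 171.859 = 83.141 → 83
G: 255 - (255-46)×(255-216)/255 = 255 - 8151/255 ≈ 255 - 31.965 = 223.035 → 223
B: 255 - (255-213)×(255-181)/255 = 255 - 3108/255 ≈ 255 - 12.188 = 242.812 → 243
= RGB(83, 223, 243)


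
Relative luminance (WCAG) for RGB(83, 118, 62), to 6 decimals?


Linearize each channel (sRGB transfer function): c = v/255; c_lin = c/12.92 if c ≤ 0.04045, else ((c+0.055)/1.055)^2.4
  R: 83/255 ≈ 0.325490 > 0.04045 → ((0.325490+0.055)/1.055)^2.4 ≈ 0.086500
  G: 118/255 ≈ 0.462745 > 0.04045 → ((0.462745+0.055)/1.055)^2.4 ≈ 0.181164
  B: 62/255 ≈ 0.243137 > 0.04045 → ((0.243137+0.055)/1.055)^2.4 ≈ 0.048172
R_lin = 0.086500, G_lin = 0.181164, B_lin = 0.048172
L = 0.2126×R + 0.7152×G + 0.0722×B
L = 0.2126×0.086500 + 0.7152×0.181164 + 0.0722×0.048172
L ≈ 0.151437


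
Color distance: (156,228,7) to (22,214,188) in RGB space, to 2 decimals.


d = √[(R₁-R₂)² + (G₁-G₂)² + (B₁-B₂)²]
d = √[(156-22)² + (228-214)² + (7-188)²]
d = √[17956 + 196 + 32761]
d = √50913
d ≈ 225.64


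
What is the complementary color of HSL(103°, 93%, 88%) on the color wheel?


Complement = opposite side of color wheel = hue + 180°
H' = (103 + 180) mod 360 = 283°
S and L unchanged.
= HSL(283°, 93%, 88%)


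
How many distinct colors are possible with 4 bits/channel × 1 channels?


Total bits = 4 bits/channel × 1 channels = 4 bits
Distinct colors = 2^4
= 16 colors


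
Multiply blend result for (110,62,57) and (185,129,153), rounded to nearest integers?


Multiply: C = A×B/255, rounded to nearest integer
R: 110×185/255 = 20350/255 ≈ 79.804 → 80
G: 62×129/255 = 7998/255 ≈ 31.365 → 31
B: 57×153/255 = 8721/255 ≈ 34.200 → 34
= RGB(80, 31, 34)


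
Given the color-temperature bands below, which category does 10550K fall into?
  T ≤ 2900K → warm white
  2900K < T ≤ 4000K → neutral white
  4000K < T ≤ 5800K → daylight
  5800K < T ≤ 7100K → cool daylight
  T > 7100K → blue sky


Temperature: 10550K
10550K > 7100K → blue sky
Classification: blue sky


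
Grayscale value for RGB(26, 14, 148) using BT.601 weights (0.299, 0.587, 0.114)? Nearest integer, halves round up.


Gray = 0.299×R + 0.587×G + 0.114×B
Gray = 0.299×26 + 0.587×14 + 0.114×148
Gray = 7.774 + 8.218 + 16.872
Gray = 32.864 → round half up → 33
Gray = 33


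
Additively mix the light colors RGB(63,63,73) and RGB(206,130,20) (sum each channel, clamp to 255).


Additive: each channel = min(255, C₁+C₂)
R: 63+206 = 269 → 255
G: 63+130 = 193 → 193
B: 73+20 = 93 → 93
= RGB(255, 193, 93)


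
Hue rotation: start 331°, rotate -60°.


New hue = (H + rotation) mod 360
New hue = (331 -60) mod 360
= 271 mod 360
= 271°


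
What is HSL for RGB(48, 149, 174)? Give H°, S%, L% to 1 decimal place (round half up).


Normalize: R'=48/255≈0.1882, G'=149/255≈0.5843, B'=174/255≈0.6824
Max=174/255, Min=48/255, Δ=Max-Min=126/255
L = (Max+Min)/2 = (174+48)/510 = 222/510 = 0.43529… → L = 43.5%
L ≤ 0.5 → S = Δ/(Max+Min) = 126/(174+48) = 126/222 = 0.56756… → S = 56.8%
(the 1/255 factors cancel in S and H, so raw channel differences can be used)
Max is B' → H = 60 × ((R-G)/Δ + 4) = 60 × ((48-149)/126 + 4)
  -101/126 + 4 = -0.8015… + 4 = 3.1984…
  H = 60 × 3.1984… = 191.904…° → H = 191.9°
= HSL(191.9°, 56.8%, 43.5%)


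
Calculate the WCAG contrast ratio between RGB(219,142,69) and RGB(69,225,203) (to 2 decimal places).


Linearize each sRGB channel c=v/255: c/12.92 if c ≤ 0.04045 else ((c+0.055)/1.055)^2.4
L = 0.2126×R_lin + 0.7152×G_lin + 0.0722×B_lin
Color 1 (219,142,69):
  R=219: 219/255≈0.8588 > 0.04045 → ((0.8588+0.055)/1.055)^2.4 ≈ 0.70838
  G=142: 142/255≈0.5569 > 0.04045 → ((0.5569+0.055)/1.055)^2.4 ≈ 0.27050
  B=69: 69/255≈0.2706 > 0.04045 → ((0.2706+0.055)/1.055)^2.4 ≈ 0.05951
  L1 = 0.2126×0.70838 + 0.7152×0.27050 + 0.0722×0.05951 ≈ 0.34836
Color 2 (69,225,203):
  R=69: 69/255≈0.2706 > 0.04045 → ((0.2706+0.055)/1.055)^2.4 ≈ 0.05951
  G=225: 225/255≈0.8824 > 0.04045 → ((0.8824+0.055)/1.055)^2.4 ≈ 0.75294
  B=203: 203/255≈0.7961 > 0.04045 → ((0.7961+0.055)/1.055)^2.4 ≈ 0.59720
  L2 = 0.2126×0.05951 + 0.7152×0.75294 + 0.0722×0.59720 ≈ 0.59427
Lighter = 0.59427, Darker = 0.34836
Ratio = (L_lighter + 0.05) / (L_darker + 0.05)
Ratio = (0.59427 + 0.05) / (0.34836 + 0.05) = 0.64427 / 0.39836 ≈ 1.6173
Ratio ≈ 1.62:1


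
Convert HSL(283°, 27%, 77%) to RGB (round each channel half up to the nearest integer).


H=283°, S=0.27, L=0.77
C = (1-|2L-1|)×S = (1-|0.54|)×0.27 = 0.1242
H' = H/60 = 283/60 ≈ 4.7167; X = C×(1-|H' mod 2 - 1|) = 0.08901
m = L - C/2 = 0.77 - 0.0621 = 0.7079
Sector ⌊H'⌋ = 4 → (R',G',B') = (0.08901, 0.0, 0.1242)
RGB = ((R'+m)×255, (G'+m)×255, (B'+m)×255) = (203.21205, 180.5145, 212.1855)
Round half up → RGB(203, 181, 212)


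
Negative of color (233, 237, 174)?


Invert: (255-R, 255-G, 255-B)
R: 255-233 = 22
G: 255-237 = 18
B: 255-174 = 81
= RGB(22, 18, 81)


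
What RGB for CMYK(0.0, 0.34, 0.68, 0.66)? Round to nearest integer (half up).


R = 255 × (1-C) × (1-K) = 255 × 1.00 × 0.34 = 86.7 → 87
G = 255 × (1-M) × (1-K) = 255 × 0.66 × 0.34 = 57.222 → 57
B = 255 × (1-Y) × (1-K) = 255 × 0.32 × 0.34 = 27.744 → 28
= RGB(87, 57, 28)


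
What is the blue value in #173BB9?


Color: #173BB9
R = 17 = 23
G = 3B = 59
B = B9 = 185
Blue = 185


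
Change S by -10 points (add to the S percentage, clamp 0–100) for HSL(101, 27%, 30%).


Original S = 27%
Adjustment = -10 percentage points
New S = 27 + (-10) = 17
Clamp to [0, 100] → 17
= HSL(101°, 17%, 30%)


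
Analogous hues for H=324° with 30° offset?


Base hue: 324°
Left analog: (324 - 30) mod 360 = 294°
Right analog: (324 + 30) mod 360 = 354°
Analogous hues = 294° and 354°


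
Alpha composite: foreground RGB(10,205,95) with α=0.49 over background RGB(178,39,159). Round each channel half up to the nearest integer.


C = α×F + (1-α)×B, with 1-α = 0.51
R: 0.49×10 + 0.51×178 = 4.90 + 90.78 = 95.68 → 96
G: 0.49×205 + 0.51×39 = 100.45 + 19.89 = 120.34 → 120
B: 0.49×95 + 0.51×159 = 46.55 + 81.09 = 127.64 → 128
= RGB(96, 120, 128)


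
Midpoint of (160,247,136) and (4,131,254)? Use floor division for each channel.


Midpoint: each channel = ⌊(C₁+C₂)/2⌋
R: ⌊(160+4)/2⌋ = 82
G: ⌊(247+131)/2⌋ = 189
B: ⌊(136+254)/2⌋ = 195
= RGB(82, 189, 195)


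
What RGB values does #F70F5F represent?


F7 → 247 (R)
0F → 15 (G)
5F → 95 (B)
= RGB(247, 15, 95)


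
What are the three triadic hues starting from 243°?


Triadic: equally spaced at 120° intervals
H1 = 243°
H2 = (243 + 120) mod 360 = 3°
H3 = (243 + 240) mod 360 = 123°
Triadic = 243°, 3°, 123°


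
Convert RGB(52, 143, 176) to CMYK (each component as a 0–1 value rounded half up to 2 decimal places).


R'=52/255≈0.2039, G'=143/255≈0.5608, B'=176/255≈0.6902
K = 1 - max(R',G',B') = 1 - 176/255 = 79/255 = 0.30980… → 0.31
(1-R'-K)/(1-K) simplifies to (max-R)/max with max = 176:
C = (176-52)/176 = 124/176 = 0.70454… → 0.70
M = (176-143)/176 = 33/176 = 0.1875 → 0.19
Y = (176-176)/176 = 0/176 = 0 → 0.00
= CMYK(0.70, 0.19, 0.00, 0.31)


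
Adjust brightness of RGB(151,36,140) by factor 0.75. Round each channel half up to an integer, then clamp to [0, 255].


Multiply each channel by 0.75, round half up, clamp to [0, 255]
R: 151×0.75 = 113.25 → round → 113
G: 36×0.75 = 27
B: 140×0.75 = 105
= RGB(113, 27, 105)


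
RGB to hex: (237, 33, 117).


R = 237 → ED (hex)
G = 33 → 21 (hex)
B = 117 → 75 (hex)
Hex = #ED2175


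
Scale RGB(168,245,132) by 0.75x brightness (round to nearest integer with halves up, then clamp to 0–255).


Multiply each channel by 0.75, round half up, clamp to [0, 255]
R: 168×0.75 = 126
G: 245×0.75 = 183.75 → round → 184
B: 132×0.75 = 99
= RGB(126, 184, 99)


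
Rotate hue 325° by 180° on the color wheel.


New hue = (H + rotation) mod 360
New hue = (325 + 180) mod 360
= 505 mod 360
= 145°


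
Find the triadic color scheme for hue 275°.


Triadic: equally spaced at 120° intervals
H1 = 275°
H2 = (275 + 120) mod 360 = 35°
H3 = (275 + 240) mod 360 = 155°
Triadic = 275°, 35°, 155°


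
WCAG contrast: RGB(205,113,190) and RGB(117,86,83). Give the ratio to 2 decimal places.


Linearize each sRGB channel c=v/255: c/12.92 if c ≤ 0.04045 else ((c+0.055)/1.055)^2.4
L = 0.2126×R_lin + 0.7152×G_lin + 0.0722×B_lin
Color 1 (205,113,190):
  R=205: 205/255≈0.8039 > 0.04045 → ((0.8039+0.055)/1.055)^2.4 ≈ 0.61050
  G=113: 113/255≈0.4431 > 0.04045 → ((0.4431+0.055)/1.055)^2.4 ≈ 0.16513
  B=190: 190/255≈0.7451 > 0.04045 → ((0.7451+0.055)/1.055)^2.4 ≈ 0.51492
  L1 = 0.2126×0.61050 + 0.7152×0.16513 + 0.0722×0.51492 ≈ 0.28507
Color 2 (117,86,83):
  R=117: 117/255≈0.4588 > 0.04045 → ((0.4588+0.055)/1.055)^2.4 ≈ 0.17789
  G=86: 86/255≈0.3373 > 0.04045 → ((0.3373+0.055)/1.055)^2.4 ≈ 0.09306
  B=83: 83/255≈0.3255 > 0.04045 → ((0.3255+0.055)/1.055)^2.4 ≈ 0.08650
  L2 = 0.2126×0.17789 + 0.7152×0.09306 + 0.0722×0.08650 ≈ 0.11062
Lighter = 0.28507, Darker = 0.11062
Ratio = (L_lighter + 0.05) / (L_darker + 0.05)
Ratio = (0.28507 + 0.05) / (0.11062 + 0.05) = 0.33507 / 0.16062 ≈ 2.0861
Ratio ≈ 2.09:1


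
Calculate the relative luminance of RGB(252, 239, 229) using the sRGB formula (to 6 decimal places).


Linearize each channel (sRGB transfer function): c = v/255; c_lin = c/12.92 if c ≤ 0.04045, else ((c+0.055)/1.055)^2.4
  R: 252/255 ≈ 0.988235 > 0.04045 → ((0.988235+0.055)/1.055)^2.4 ≈ 0.973445
  G: 239/255 ≈ 0.937255 > 0.04045 → ((0.937255+0.055)/1.055)^2.4 ≈ 0.863157
  B: 229/255 ≈ 0.898039 > 0.04045 → ((0.898039+0.055)/1.055)^2.4 ≈ 0.783538
R_lin = 0.973445, G_lin = 0.863157, B_lin = 0.783538
L = 0.2126×R + 0.7152×G + 0.0722×B
L = 0.2126×0.973445 + 0.7152×0.863157 + 0.0722×0.783538
L ≈ 0.880856


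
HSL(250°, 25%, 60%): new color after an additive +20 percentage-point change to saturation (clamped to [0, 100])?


Original S = 25%
Adjustment = +20 percentage points
New S = 25 + (20) = 45
Clamp to [0, 100] → 45
= HSL(250°, 45%, 60%)


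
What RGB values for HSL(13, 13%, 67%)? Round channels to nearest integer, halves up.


H=13°, S=0.13, L=0.67
C = (1-|2L-1|)×S = (1-|0.34|)×0.13 = 0.0858
H' = H/60 = 13/60 ≈ 0.2167; X = C×(1-|H' mod 2 - 1|) = 0.01859
m = L - C/2 = 0.67 - 0.0429 = 0.6271
Sector ⌊H'⌋ = 0 → (R',G',B') = (0.0858, 0.01859, 0.0)
RGB = ((R'+m)×255, (G'+m)×255, (B'+m)×255) = (181.7895, 164.65095, 159.9105)
Round half up → RGB(182, 165, 160)


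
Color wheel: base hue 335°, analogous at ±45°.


Base hue: 335°
Left analog: (335 - 45) mod 360 = 290°
Right analog: (335 + 45) mod 360 = 20°
Analogous hues = 290° and 20°


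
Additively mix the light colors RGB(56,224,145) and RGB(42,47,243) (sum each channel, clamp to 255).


Additive: each channel = min(255, C₁+C₂)
R: 56+42 = 98 → 98
G: 224+47 = 271 → 255
B: 145+243 = 388 → 255
= RGB(98, 255, 255)


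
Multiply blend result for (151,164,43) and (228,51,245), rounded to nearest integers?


Multiply: C = A×B/255, rounded to nearest integer
R: 151×228/255 = 34428/255 ≈ 135.012 → 135
G: 164×51/255 = 8364/255 ≈ 32.800 → 33
B: 43×245/255 = 10535/255 ≈ 41.314 → 41
= RGB(135, 33, 41)


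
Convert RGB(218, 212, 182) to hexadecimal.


R = 218 → DA (hex)
G = 212 → D4 (hex)
B = 182 → B6 (hex)
Hex = #DAD4B6


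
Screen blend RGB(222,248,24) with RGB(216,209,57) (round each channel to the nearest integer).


Screen: C = 255 - (255-A)×(255-B)/255, rounded to nearest integer
R: 255 - (255-222)×(255-216)/255 = 255 - 1287/255 ≈ 255 - 5.047 = 249.953 → 250
G: 255 - (255-248)×(255-209)/255 = 255 - 322/255 ≈ 255 - 1.263 = 253.737 → 254
B: 255 - (255-24)×(255-57)/255 = 255 - 45738/255 ≈ 255 - 179.365 = 75.635 → 76
= RGB(250, 254, 76)


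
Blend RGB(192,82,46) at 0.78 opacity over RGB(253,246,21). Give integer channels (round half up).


C = α×F + (1-α)×B, with 1-α = 0.22
R: 0.78×192 + 0.22×253 = 149.76 + 55.66 = 205.42 → 205
G: 0.78×82 + 0.22×246 = 63.96 + 54.12 = 118.08 → 118
B: 0.78×46 + 0.22×21 = 35.88 + 4.62 = 40.50 → 41
= RGB(205, 118, 41)


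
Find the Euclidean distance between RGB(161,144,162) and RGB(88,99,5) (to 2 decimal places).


d = √[(R₁-R₂)² + (G₁-G₂)² + (B₁-B₂)²]
d = √[(161-88)² + (144-99)² + (162-5)²]
d = √[5329 + 2025 + 24649]
d = √32003
d ≈ 178.89


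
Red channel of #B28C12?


Color: #B28C12
R = B2 = 178
G = 8C = 140
B = 12 = 18
Red = 178


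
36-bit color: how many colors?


Colors = 2^bits = 2^36
= 68,719,476,736 colors


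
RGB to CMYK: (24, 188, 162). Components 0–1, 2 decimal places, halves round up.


R'=24/255≈0.0941, G'=188/255≈0.7373, B'=162/255≈0.6353
K = 1 - max(R',G',B') = 1 - 188/255 = 67/255 = 0.26274… → 0.26
(1-R'-K)/(1-K) simplifies to (max-R)/max with max = 188:
C = (188-24)/188 = 164/188 = 0.87234… → 0.87
M = (188-188)/188 = 0/188 = 0 → 0.00
Y = (188-162)/188 = 26/188 = 0.13829… → 0.14
= CMYK(0.87, 0.00, 0.14, 0.26)


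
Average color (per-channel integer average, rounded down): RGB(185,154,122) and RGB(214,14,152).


Midpoint: each channel = ⌊(C₁+C₂)/2⌋
R: ⌊(185+214)/2⌋ = 199
G: ⌊(154+14)/2⌋ = 84
B: ⌊(122+152)/2⌋ = 137
= RGB(199, 84, 137)


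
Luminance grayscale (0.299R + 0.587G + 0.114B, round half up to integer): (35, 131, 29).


Gray = 0.299×R + 0.587×G + 0.114×B
Gray = 0.299×35 + 0.587×131 + 0.114×29
Gray = 10.465 + 76.897 + 3.306
Gray = 90.668 → round half up → 91
Gray = 91


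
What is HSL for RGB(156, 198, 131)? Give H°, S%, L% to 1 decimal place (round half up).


Normalize: R'=156/255≈0.6118, G'=198/255≈0.7765, B'=131/255≈0.5137
Max=198/255, Min=131/255, Δ=Max-Min=67/255
L = (Max+Min)/2 = (198+131)/510 = 329/510 = 0.64509… → L = 64.5%
L > 0.5 → S = Δ/(2-Max-Min) = 67/(510-198-131) = 67/181 = 0.37016… → S = 37.0%
(the 1/255 factors cancel in S and H, so raw channel differences can be used)
Max is G' → H = 60 × ((B-R)/Δ + 2) = 60 × ((131-156)/67 + 2)
  -25/67 + 2 = -0.3731… + 2 = 1.6268…
  H = 60 × 1.6268… = 97.611…° → H = 97.6°
= HSL(97.6°, 37.0%, 64.5%)


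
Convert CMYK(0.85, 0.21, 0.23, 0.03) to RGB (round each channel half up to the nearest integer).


R = 255 × (1-C) × (1-K) = 255 × 0.15 × 0.97 = 37.1025 → 37
G = 255 × (1-M) × (1-K) = 255 × 0.79 × 0.97 = 195.4065 → 195
B = 255 × (1-Y) × (1-K) = 255 × 0.77 × 0.97 = 190.4595 → 190
= RGB(37, 195, 190)


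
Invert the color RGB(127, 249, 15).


Invert: (255-R, 255-G, 255-B)
R: 255-127 = 128
G: 255-249 = 6
B: 255-15 = 240
= RGB(128, 6, 240)


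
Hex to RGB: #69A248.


69 → 105 (R)
A2 → 162 (G)
48 → 72 (B)
= RGB(105, 162, 72)


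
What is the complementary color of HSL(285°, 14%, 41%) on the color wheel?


Complement = opposite side of color wheel = hue + 180°
H' = (285 + 180) mod 360 = 105°
S and L unchanged.
= HSL(105°, 14%, 41%)


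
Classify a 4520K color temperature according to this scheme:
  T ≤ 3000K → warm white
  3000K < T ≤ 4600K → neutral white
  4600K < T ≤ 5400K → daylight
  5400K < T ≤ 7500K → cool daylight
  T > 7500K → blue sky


Temperature: 4520K
3000K < 4520K ≤ 4600K → neutral white
Classification: neutral white


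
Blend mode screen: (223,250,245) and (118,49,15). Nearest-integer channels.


Screen: C = 255 - (255-A)×(255-B)/255, rounded to nearest integer
R: 255 - (255-223)×(255-118)/255 = 255 - 4384/255 ≈ 255 - 17.192 = 237.808 → 238
G: 255 - (255-250)×(255-49)/255 = 255 - 1030/255 ≈ 255 - 4.039 = 250.961 → 251
B: 255 - (255-245)×(255-15)/255 = 255 - 2400/255 ≈ 255 - 9.412 = 245.588 → 246
= RGB(238, 251, 246)


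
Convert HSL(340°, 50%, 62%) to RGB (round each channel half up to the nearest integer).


H=340°, S=0.50, L=0.62
C = (1-|2L-1|)×S = (1-|0.24|)×0.50 = 0.38
H' = H/60 = 340/60 ≈ 5.6667; X = C×(1-|H' mod 2 - 1|) ≈ 0.1267
m = L - C/2 = 0.62 - 0.19 = 0.43
Sector ⌊H'⌋ = 5 → (R',G',B') = (0.38, 0.0, ≈0.1267)
RGB = ((R'+m)×255, (G'+m)×255, (B'+m)×255) = (206.55, 109.65, 141.95)
Round half up → RGB(207, 110, 142)


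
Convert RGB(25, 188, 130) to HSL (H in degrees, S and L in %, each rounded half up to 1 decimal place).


Normalize: R'=25/255≈0.0980, G'=188/255≈0.7373, B'=130/255≈0.5098
Max=188/255, Min=25/255, Δ=Max-Min=163/255
L = (Max+Min)/2 = (188+25)/510 = 213/510 = 0.41764… → L = 41.8%
L ≤ 0.5 → S = Δ/(Max+Min) = 163/(188+25) = 163/213 = 0.76525… → S = 76.5%
(the 1/255 factors cancel in S and H, so raw channel differences can be used)
Max is G' → H = 60 × ((B-R)/Δ + 2) = 60 × ((130-25)/163 + 2)
  105/163 + 2 = 0.6441… + 2 = 2.6441…
  H = 60 × 2.6441… = 158.650…° → H = 158.7°
= HSL(158.7°, 76.5%, 41.8%)


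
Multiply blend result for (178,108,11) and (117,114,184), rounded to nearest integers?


Multiply: C = A×B/255, rounded to nearest integer
R: 178×117/255 = 20826/255 ≈ 81.671 → 82
G: 108×114/255 = 12312/255 ≈ 48.282 → 48
B: 11×184/255 = 2024/255 ≈ 7.937 → 8
= RGB(82, 48, 8)


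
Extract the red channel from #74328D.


Color: #74328D
R = 74 = 116
G = 32 = 50
B = 8D = 141
Red = 116


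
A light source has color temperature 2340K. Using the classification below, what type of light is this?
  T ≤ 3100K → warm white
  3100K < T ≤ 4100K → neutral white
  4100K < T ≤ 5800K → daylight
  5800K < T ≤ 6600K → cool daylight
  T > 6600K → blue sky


Temperature: 2340K
2340K ≤ 3100K → warm white
Classification: warm white


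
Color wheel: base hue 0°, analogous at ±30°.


Base hue: 0°
Left analog: (0 - 30) mod 360 = 330°
Right analog: (0 + 30) mod 360 = 30°
Analogous hues = 330° and 30°


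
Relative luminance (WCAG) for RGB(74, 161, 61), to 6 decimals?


Linearize each channel (sRGB transfer function): c = v/255; c_lin = c/12.92 if c ≤ 0.04045, else ((c+0.055)/1.055)^2.4
  R: 74/255 ≈ 0.290196 > 0.04045 → ((0.290196+0.055)/1.055)^2.4 ≈ 0.068478
  G: 161/255 ≈ 0.631373 > 0.04045 → ((0.631373+0.055)/1.055)^2.4 ≈ 0.356400
  B: 61/255 ≈ 0.239216 > 0.04045 → ((0.239216+0.055)/1.055)^2.4 ≈ 0.046665
R_lin = 0.068478, G_lin = 0.356400, B_lin = 0.046665
L = 0.2126×R + 0.7152×G + 0.0722×B
L = 0.2126×0.068478 + 0.7152×0.356400 + 0.0722×0.046665
L ≈ 0.272825


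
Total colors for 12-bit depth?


Colors = 2^bits = 2^12
= 4,096 colors


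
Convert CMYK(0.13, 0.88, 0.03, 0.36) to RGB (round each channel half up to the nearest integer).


R = 255 × (1-C) × (1-K) = 255 × 0.87 × 0.64 = 141.984 → 142
G = 255 × (1-M) × (1-K) = 255 × 0.12 × 0.64 = 19.584 → 20
B = 255 × (1-Y) × (1-K) = 255 × 0.97 × 0.64 = 158.304 → 158
= RGB(142, 20, 158)


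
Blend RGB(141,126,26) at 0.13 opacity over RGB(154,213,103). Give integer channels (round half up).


C = α×F + (1-α)×B, with 1-α = 0.87
R: 0.13×141 + 0.87×154 = 18.33 + 133.98 = 152.31 → 152
G: 0.13×126 + 0.87×213 = 16.38 + 185.31 = 201.69 → 202
B: 0.13×26 + 0.87×103 = 3.38 + 89.61 = 92.99 → 93
= RGB(152, 202, 93)
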